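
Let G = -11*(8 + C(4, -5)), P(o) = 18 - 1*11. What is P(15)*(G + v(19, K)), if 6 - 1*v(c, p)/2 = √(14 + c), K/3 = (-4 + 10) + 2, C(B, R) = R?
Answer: -147 - 14*√33 ≈ -227.42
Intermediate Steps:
P(o) = 7 (P(o) = 18 - 11 = 7)
K = 24 (K = 3*((-4 + 10) + 2) = 3*(6 + 2) = 3*8 = 24)
v(c, p) = 12 - 2*√(14 + c)
G = -33 (G = -11*(8 - 5) = -11*3 = -33)
P(15)*(G + v(19, K)) = 7*(-33 + (12 - 2*√(14 + 19))) = 7*(-33 + (12 - 2*√33)) = 7*(-21 - 2*√33) = -147 - 14*√33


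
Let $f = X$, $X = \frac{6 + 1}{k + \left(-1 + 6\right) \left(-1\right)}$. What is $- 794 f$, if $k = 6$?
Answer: $-5558$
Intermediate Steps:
$X = 7$ ($X = \frac{6 + 1}{6 + \left(-1 + 6\right) \left(-1\right)} = \frac{7}{6 + 5 \left(-1\right)} = \frac{7}{6 - 5} = \frac{7}{1} = 7 \cdot 1 = 7$)
$f = 7$
$- 794 f = \left(-794\right) 7 = -5558$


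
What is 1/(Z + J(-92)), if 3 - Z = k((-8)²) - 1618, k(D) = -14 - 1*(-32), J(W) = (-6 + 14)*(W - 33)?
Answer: 1/603 ≈ 0.0016584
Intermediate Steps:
J(W) = -264 + 8*W (J(W) = 8*(-33 + W) = -264 + 8*W)
k(D) = 18 (k(D) = -14 + 32 = 18)
Z = 1603 (Z = 3 - (18 - 1618) = 3 - 1*(-1600) = 3 + 1600 = 1603)
1/(Z + J(-92)) = 1/(1603 + (-264 + 8*(-92))) = 1/(1603 + (-264 - 736)) = 1/(1603 - 1000) = 1/603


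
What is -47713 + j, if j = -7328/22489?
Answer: -1073024985/22489 ≈ -47713.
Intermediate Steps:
j = -7328/22489 (j = -7328*1/22489 = -7328/22489 ≈ -0.32585)
-47713 + j = -47713 - 7328/22489 = -1073024985/22489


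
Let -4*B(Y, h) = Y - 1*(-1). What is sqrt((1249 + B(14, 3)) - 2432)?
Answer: I*sqrt(4747)/2 ≈ 34.449*I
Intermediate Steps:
B(Y, h) = -1/4 - Y/4 (B(Y, h) = -(Y - 1*(-1))/4 = -(Y + 1)/4 = -(1 + Y)/4 = -1/4 - Y/4)
sqrt((1249 + B(14, 3)) - 2432) = sqrt((1249 + (-1/4 - 1/4*14)) - 2432) = sqrt((1249 + (-1/4 - 7/2)) - 2432) = sqrt((1249 - 15/4) - 2432) = sqrt(4981/4 - 2432) = sqrt(-4747/4) = I*sqrt(4747)/2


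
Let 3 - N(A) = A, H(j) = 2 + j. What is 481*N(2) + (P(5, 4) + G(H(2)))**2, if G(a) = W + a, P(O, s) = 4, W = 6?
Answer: 677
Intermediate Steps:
N(A) = 3 - A
G(a) = 6 + a
481*N(2) + (P(5, 4) + G(H(2)))**2 = 481*(3 - 1*2) + (4 + (6 + (2 + 2)))**2 = 481*(3 - 2) + (4 + (6 + 4))**2 = 481*1 + (4 + 10)**2 = 481 + 14**2 = 481 + 196 = 677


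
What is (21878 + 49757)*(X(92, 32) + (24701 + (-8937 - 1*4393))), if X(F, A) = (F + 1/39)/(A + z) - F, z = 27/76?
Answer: 77504782143805/95901 ≈ 8.0817e+8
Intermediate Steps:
z = 27/76 (z = 27*(1/76) = 27/76 ≈ 0.35526)
X(F, A) = -F + (1/39 + F)/(27/76 + A) (X(F, A) = (F + 1/39)/(A + 27/76) - F = (F + 1/39)/(27/76 + A) - F = (1/39 + F)/(27/76 + A) - F = -F + (1/39 + F)/(27/76 + A))
(21878 + 49757)*(X(92, 32) + (24701 + (-8937 - 1*4393))) = (21878 + 49757)*((76 + 1911*92 - 2964*32*92)/(39*(27 + 76*32)) + (24701 + (-8937 - 1*4393))) = 71635*((76 + 175812 - 8726016)/(39*(27 + 2432)) + (24701 + (-8937 - 4393))) = 71635*((1/39)*(-8550128)/2459 + (24701 - 13330)) = 71635*((1/39)*(1/2459)*(-8550128) + 11371) = 71635*(-8550128/95901 + 11371) = 71635*(1081940143/95901) = 77504782143805/95901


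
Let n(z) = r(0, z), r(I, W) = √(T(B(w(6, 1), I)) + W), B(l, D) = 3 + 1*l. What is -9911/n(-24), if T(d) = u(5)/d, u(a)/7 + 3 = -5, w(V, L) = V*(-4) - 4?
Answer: 2915*I*√34/8 ≈ 2124.7*I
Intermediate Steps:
w(V, L) = -4 - 4*V (w(V, L) = -4*V - 4 = -4 - 4*V)
B(l, D) = 3 + l
u(a) = -56 (u(a) = -21 + 7*(-5) = -21 - 35 = -56)
T(d) = -56/d
r(I, W) = √(56/25 + W) (r(I, W) = √(-56/(3 + (-4 - 4*6)) + W) = √(-56/(3 + (-4 - 24)) + W) = √(-56/(3 - 28) + W) = √(-56/(-25) + W) = √(-56*(-1/25) + W) = √(56/25 + W))
n(z) = √(56 + 25*z)/5
-9911/n(-24) = -9911*5/√(56 + 25*(-24)) = -9911*5/√(56 - 600) = -9911*(-5*I*√34/136) = -(-2915)*I*√34/8 = 2915*I*√34/8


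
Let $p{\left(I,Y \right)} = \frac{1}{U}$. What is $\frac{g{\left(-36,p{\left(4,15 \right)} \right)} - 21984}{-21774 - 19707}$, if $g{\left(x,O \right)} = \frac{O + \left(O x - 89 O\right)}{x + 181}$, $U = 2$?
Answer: $\frac{3187742}{6014745} \approx 0.52999$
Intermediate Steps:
$p{\left(I,Y \right)} = \frac{1}{2}$
$g{\left(x,O \right)} = \frac{- 88 O + O x}{181 + x}$ ($g{\left(x,O \right)} = \frac{O + \left(- 89 O + O x\right)}{181 + x} = \frac{- 88 O + O x}{181 + x}$)
$\frac{g{\left(-36,p{\left(4,15 \right)} \right)} - 21984}{-21774 - 19707} = \frac{\frac{-88 - 36}{2 \left(181 - 36\right)} - 21984}{-21774 - 19707} = \frac{\frac{1}{2} \cdot \frac{1}{145} \left(-124\right) - 21984}{-41481} = \left(\frac{1}{2} \cdot \frac{1}{145} \left(-124\right) - 21984\right) \left(- \frac{1}{41481}\right) = \left(- \frac{62}{145} - 21984\right) \left(- \frac{1}{41481}\right) = \left(- \frac{3187742}{145}\right) \left(- \frac{1}{41481}\right) = \frac{3187742}{6014745}$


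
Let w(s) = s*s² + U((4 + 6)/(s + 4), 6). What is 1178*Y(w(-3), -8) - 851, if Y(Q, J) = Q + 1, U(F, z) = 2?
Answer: -29123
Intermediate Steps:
w(s) = 2 + s³ (w(s) = s*s² + 2 = s³ + 2 = 2 + s³)
Y(Q, J) = 1 + Q
1178*Y(w(-3), -8) - 851 = 1178*(1 + (2 + (-3)³)) - 851 = 1178*(1 + (2 - 27)) - 851 = 1178*(1 - 25) - 851 = 1178*(-24) - 851 = -28272 - 851 = -29123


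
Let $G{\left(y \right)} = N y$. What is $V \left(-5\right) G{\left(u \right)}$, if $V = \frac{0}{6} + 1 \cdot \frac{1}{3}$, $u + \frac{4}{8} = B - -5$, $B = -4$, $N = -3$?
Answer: $\frac{5}{2} \approx 2.5$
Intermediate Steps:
$u = \frac{1}{2}$ ($u = - \frac{1}{2} - -1 = - \frac{1}{2} + \left(-4 + 5\right) = - \frac{1}{2} + 1 = \frac{1}{2} \approx 0.5$)
$G{\left(y \right)} = - 3 y$
$V = \frac{1}{3}$ ($V = 0 \cdot \frac{1}{6} + 1 \cdot \frac{1}{3} = 0 + \frac{1}{3} = \frac{1}{3} \approx 0.33333$)
$V \left(-5\right) G{\left(u \right)} = \frac{1}{3} \left(-5\right) \left(\left(-3\right) \frac{1}{2}\right) = \left(- \frac{5}{3}\right) \left(- \frac{3}{2}\right) = \frac{5}{2}$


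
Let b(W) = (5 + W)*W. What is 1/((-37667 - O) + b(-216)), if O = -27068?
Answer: 1/34977 ≈ 2.8590e-5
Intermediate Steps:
b(W) = W*(5 + W)
1/((-37667 - O) + b(-216)) = 1/((-37667 - 1*(-27068)) - 216*(5 - 216)) = 1/((-37667 + 27068) - 216*(-211)) = 1/(-10599 + 45576) = 1/34977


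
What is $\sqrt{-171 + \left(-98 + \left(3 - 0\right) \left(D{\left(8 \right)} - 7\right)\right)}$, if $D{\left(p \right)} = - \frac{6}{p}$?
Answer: $\frac{i \sqrt{1169}}{2} \approx 17.095 i$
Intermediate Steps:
$\sqrt{-171 + \left(-98 + \left(3 - 0\right) \left(D{\left(8 \right)} - 7\right)\right)} = \sqrt{-171 - \left(98 - \left(3 - 0\right) \left(- \frac{6}{8} - 7\right)\right)} = \sqrt{-171 - \left(98 - \left(3 + 0\right) \left(\left(-6\right) \frac{1}{8} - 7\right)\right)} = \sqrt{-171 - \left(98 - 3 \left(- \frac{3}{4} - 7\right)\right)} = \sqrt{-171 + \left(-98 + 3 \left(- \frac{31}{4}\right)\right)} = \sqrt{-171 - \frac{485}{4}} = \sqrt{- \frac{1169}{4}} = \frac{i \sqrt{1169}}{2}$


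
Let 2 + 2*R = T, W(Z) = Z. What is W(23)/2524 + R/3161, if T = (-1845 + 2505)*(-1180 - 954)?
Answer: -1777381101/7978364 ≈ -222.78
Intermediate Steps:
T = -1408440 (T = 660*(-2134) = -1408440)
R = -704221 (R = -1 + (½)*(-1408440) = -1 - 704220 = -704221)
W(23)/2524 + R/3161 = 23/2524 - 704221/3161 = -1777381101/7978364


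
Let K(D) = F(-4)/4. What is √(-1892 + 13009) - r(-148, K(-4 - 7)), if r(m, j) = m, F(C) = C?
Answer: 148 + √11117 ≈ 253.44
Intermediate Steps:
K(D) = -1 (K(D) = -4/4 = -4*¼ = -1)
√(-1892 + 13009) - r(-148, K(-4 - 7)) = √(-1892 + 13009) - 1*(-148) = √11117 + 148 = 148 + √11117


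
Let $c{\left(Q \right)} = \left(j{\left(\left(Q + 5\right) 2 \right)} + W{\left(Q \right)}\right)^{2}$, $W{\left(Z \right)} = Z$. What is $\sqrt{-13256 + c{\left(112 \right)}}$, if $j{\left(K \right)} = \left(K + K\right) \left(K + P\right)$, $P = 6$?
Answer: $2 \sqrt{3160235342} \approx 1.1243 \cdot 10^{5}$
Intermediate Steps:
$j{\left(K \right)} = 2 K \left(6 + K\right)$ ($j{\left(K \right)} = \left(K + K\right) \left(K + 6\right) = 2 K \left(6 + K\right)$)
$c{\left(Q \right)} = \left(Q + 2 \left(10 + 2 Q\right) \left(16 + 2 Q\right)\right)^{2}$ ($c{\left(Q \right)} = \left(2 \left(Q + 5\right) 2 \left(6 + \left(Q + 5\right) 2\right) + Q\right)^{2} = \left(2 \left(5 + Q\right) 2 \left(6 + \left(5 + Q\right) 2\right) + Q\right)^{2} = \left(2 \left(10 + 2 Q\right) \left(6 + \left(10 + 2 Q\right)\right) + Q\right)^{2} = \left(2 \left(10 + 2 Q\right) \left(16 + 2 Q\right) + Q\right)^{2} = \left(Q + 2 \left(10 + 2 Q\right) \left(16 + 2 Q\right)\right)^{2}$)
$\sqrt{-13256 + c{\left(112 \right)}} = \sqrt{-13256 + \left(112 + 8 \left(5 + 112\right) \left(8 + 112\right)\right)^{2}} = \sqrt{-13256 + \left(112 + 8 \cdot 117 \cdot 120\right)^{2}} = \sqrt{-13256 + \left(112 + 112320\right)^{2}} = \sqrt{-13256 + 112432^{2}} = \sqrt{-13256 + 12640954624} = \sqrt{12640941368} = 2 \sqrt{3160235342}$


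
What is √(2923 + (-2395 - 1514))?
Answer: I*√986 ≈ 31.401*I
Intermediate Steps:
√(2923 + (-2395 - 1514)) = √(2923 - 3909) = √(-986) = I*√986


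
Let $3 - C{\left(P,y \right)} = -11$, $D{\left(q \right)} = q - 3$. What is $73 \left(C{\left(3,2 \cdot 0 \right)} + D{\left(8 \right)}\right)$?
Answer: $1387$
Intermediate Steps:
$D{\left(q \right)} = -3 + q$ ($D{\left(q \right)} = q - 3 = -3 + q$)
$C{\left(P,y \right)} = 14$ ($C{\left(P,y \right)} = 3 - -11 = 3 + 11 = 14$)
$73 \left(C{\left(3,2 \cdot 0 \right)} + D{\left(8 \right)}\right) = 73 \left(14 + \left(-3 + 8\right)\right) = 73 \left(14 + 5\right) = 73 \cdot 19 = 1387$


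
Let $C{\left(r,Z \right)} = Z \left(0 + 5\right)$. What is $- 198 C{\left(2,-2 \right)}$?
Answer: $1980$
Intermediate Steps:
$C{\left(r,Z \right)} = 5 Z$ ($C{\left(r,Z \right)} = Z 5 = 5 Z$)
$- 198 C{\left(2,-2 \right)} = - 198 \cdot 5 \left(-2\right) = \left(-198\right) \left(-10\right) = 1980$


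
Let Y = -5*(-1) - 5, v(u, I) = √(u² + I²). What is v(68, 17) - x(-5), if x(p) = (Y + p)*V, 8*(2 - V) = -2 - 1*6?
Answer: 15 + 17*√17 ≈ 85.093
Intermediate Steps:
v(u, I) = √(I² + u²)
Y = 0 (Y = 5 - 5 = 0)
V = 3 (V = 2 - (-2 - 1*6)/8 = 2 - (-2 - 6)/8 = 2 - ⅛*(-8) = 2 + 1 = 3)
x(p) = 3*p (x(p) = (0 + p)*3 = p*3 = 3*p)
v(68, 17) - x(-5) = √(17² + 68²) - 3*(-5) = √(289 + 4624) - 1*(-15) = √4913 + 15 = 17*√17 + 15 = 15 + 17*√17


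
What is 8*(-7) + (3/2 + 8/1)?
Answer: -93/2 ≈ -46.500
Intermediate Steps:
8*(-7) + (3/2 + 8/1) = -56 + (3*(½) + 8*1) = -56 + (3/2 + 8) = -56 + 19/2 = -93/2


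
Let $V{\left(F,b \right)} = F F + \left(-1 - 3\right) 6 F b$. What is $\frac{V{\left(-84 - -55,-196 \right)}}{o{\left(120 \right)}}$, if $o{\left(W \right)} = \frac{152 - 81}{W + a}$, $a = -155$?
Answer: $\frac{4745125}{71} \approx 66833.0$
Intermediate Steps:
$o{\left(W \right)} = \frac{71}{-155 + W}$ ($o{\left(W \right)} = \frac{152 - 81}{W - 155} = \frac{71}{-155 + W}$)
$V{\left(F,b \right)} = F^{2} - 24 F b$ ($V{\left(F,b \right)} = F^{2} + \left(-4\right) 6 F b = F^{2} + - 24 F b = F^{2} - 24 F b$)
$\frac{V{\left(-84 - -55,-196 \right)}}{o{\left(120 \right)}} = \frac{\left(-84 - -55\right) \left(\left(-84 - -55\right) - -4704\right)}{71 \frac{1}{-155 + 120}} = \frac{\left(-84 + 55\right) \left(\left(-84 + 55\right) + 4704\right)}{71 \frac{1}{-35}} = \frac{\left(-29\right) \left(-29 + 4704\right)}{71 \left(- \frac{1}{35}\right)} = \frac{\left(-29\right) 4675}{- \frac{71}{35}} = \left(-135575\right) \left(- \frac{35}{71}\right) = \frac{4745125}{71}$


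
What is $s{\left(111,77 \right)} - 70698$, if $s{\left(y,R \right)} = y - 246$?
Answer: $-70833$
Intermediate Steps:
$s{\left(y,R \right)} = -246 + y$
$s{\left(111,77 \right)} - 70698 = \left(-246 + 111\right) - 70698 = -135 - 70698 = -70833$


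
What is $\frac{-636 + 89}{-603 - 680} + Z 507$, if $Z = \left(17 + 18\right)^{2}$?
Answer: $\frac{796839772}{1283} \approx 6.2108 \cdot 10^{5}$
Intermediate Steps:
$Z = 1225$ ($Z = 35^{2} = 1225$)
$\frac{-636 + 89}{-603 - 680} + Z 507 = \frac{-636 + 89}{-603 - 680} + 1225 \cdot 507 = - \frac{547}{-1283} + 621075 = \left(-547\right) \left(- \frac{1}{1283}\right) + 621075 = \frac{547}{1283} + 621075 = \frac{796839772}{1283}$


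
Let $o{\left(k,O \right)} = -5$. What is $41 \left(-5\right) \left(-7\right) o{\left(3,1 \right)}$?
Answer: $-7175$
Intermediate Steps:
$41 \left(-5\right) \left(-7\right) o{\left(3,1 \right)} = 41 \left(-5\right) \left(-7\right) \left(-5\right) = 41 \cdot 35 \left(-5\right) = 41 \left(-175\right) = -7175$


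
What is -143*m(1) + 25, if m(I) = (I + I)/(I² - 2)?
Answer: 311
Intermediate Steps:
m(I) = 2*I/(-2 + I²) (m(I) = (2*I)/(-2 + I²) = 2*I/(-2 + I²))
-143*m(1) + 25 = -286/(-2 + 1²) + 25 = -286/(-2 + 1) + 25 = -286/(-1) + 25 = -286*(-1) + 25 = -143*(-2) + 25 = 286 + 25 = 311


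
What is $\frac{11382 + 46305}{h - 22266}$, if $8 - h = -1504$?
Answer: $- \frac{19229}{6918} \approx -2.7796$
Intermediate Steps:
$h = 1512$ ($h = 8 - -1504 = 8 + 1504 = 1512$)
$\frac{11382 + 46305}{h - 22266} = \frac{11382 + 46305}{1512 - 22266} = \frac{57687}{-20754} = 57687 \left(- \frac{1}{20754}\right) = - \frac{19229}{6918}$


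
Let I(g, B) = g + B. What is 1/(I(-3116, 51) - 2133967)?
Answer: -1/2137032 ≈ -4.6794e-7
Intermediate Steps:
I(g, B) = B + g
1/(I(-3116, 51) - 2133967) = 1/((51 - 3116) - 2133967) = 1/(-3065 - 2133967) = 1/(-2137032) = -1/2137032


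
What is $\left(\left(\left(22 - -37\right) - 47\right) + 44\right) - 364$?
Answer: $-308$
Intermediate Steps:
$\left(\left(\left(22 - -37\right) - 47\right) + 44\right) - 364 = \left(\left(\left(22 + 37\right) - 47\right) + 44\right) - 364 = \left(\left(59 - 47\right) + 44\right) - 364 = \left(12 + 44\right) - 364 = 56 - 364 = -308$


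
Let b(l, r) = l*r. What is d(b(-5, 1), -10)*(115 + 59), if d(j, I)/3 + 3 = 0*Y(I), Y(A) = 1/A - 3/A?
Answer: -1566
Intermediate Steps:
Y(A) = -2/A (Y(A) = 1/A - 3/A = -2/A)
d(j, I) = -9 (d(j, I) = -9 + 3*(0*(-2/I)) = -9 + 3*0 = -9 + 0 = -9)
d(b(-5, 1), -10)*(115 + 59) = -9*(115 + 59) = -9*174 = -1566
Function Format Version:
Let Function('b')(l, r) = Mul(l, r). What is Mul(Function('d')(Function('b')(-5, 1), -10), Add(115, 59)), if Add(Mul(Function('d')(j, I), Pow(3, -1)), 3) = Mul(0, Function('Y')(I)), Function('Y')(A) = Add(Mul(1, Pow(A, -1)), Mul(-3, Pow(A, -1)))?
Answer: -1566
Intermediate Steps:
Function('Y')(A) = Mul(-2, Pow(A, -1)) (Function('Y')(A) = Add(Pow(A, -1), Mul(-3, Pow(A, -1))) = Mul(-2, Pow(A, -1)))
Function('d')(j, I) = -9 (Function('d')(j, I) = Add(-9, Mul(3, Mul(0, Mul(-2, Pow(I, -1))))) = Add(-9, Mul(3, 0)) = Add(-9, 0) = -9)
Mul(Function('d')(Function('b')(-5, 1), -10), Add(115, 59)) = Mul(-9, Add(115, 59)) = Mul(-9, 174) = -1566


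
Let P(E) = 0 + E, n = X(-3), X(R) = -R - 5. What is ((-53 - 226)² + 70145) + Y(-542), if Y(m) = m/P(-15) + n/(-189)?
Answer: 139880926/945 ≈ 1.4802e+5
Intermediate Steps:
X(R) = -5 - R
n = -2 (n = -5 - 1*(-3) = -5 + 3 = -2)
P(E) = E
Y(m) = 2/189 - m/15 (Y(m) = m/(-15) - 2/(-189) = m*(-1/15) - 2*(-1/189) = -m/15 + 2/189 = 2/189 - m/15)
((-53 - 226)² + 70145) + Y(-542) = ((-53 - 226)² + 70145) + (2/189 - 1/15*(-542)) = ((-279)² + 70145) + (2/189 + 542/15) = (77841 + 70145) + 34156/945 = 147986 + 34156/945 = 139880926/945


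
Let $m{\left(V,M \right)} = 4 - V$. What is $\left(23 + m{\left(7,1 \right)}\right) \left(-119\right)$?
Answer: $-2380$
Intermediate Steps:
$\left(23 + m{\left(7,1 \right)}\right) \left(-119\right) = \left(23 + \left(4 - 7\right)\right) \left(-119\right) = \left(23 - 3\right) \left(-119\right) = 20 \left(-119\right) = -2380$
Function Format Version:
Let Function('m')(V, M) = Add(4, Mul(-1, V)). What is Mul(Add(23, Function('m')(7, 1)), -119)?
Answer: -2380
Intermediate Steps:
Mul(Add(23, Function('m')(7, 1)), -119) = Mul(Add(23, Add(4, Mul(-1, 7))), -119) = Mul(Add(23, Add(4, -7)), -119) = Mul(Add(23, -3), -119) = Mul(20, -119) = -2380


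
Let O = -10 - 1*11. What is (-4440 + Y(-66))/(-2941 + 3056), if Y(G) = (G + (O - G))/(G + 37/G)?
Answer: -19503534/505195 ≈ -38.606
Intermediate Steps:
O = -21 (O = -10 - 11 = -21)
Y(G) = -21/(G + 37/G) (Y(G) = (G + (-21 - G))/(G + 37/G) = -21/(G + 37/G))
(-4440 + Y(-66))/(-2941 + 3056) = (-4440 - 21*(-66)/(37 + (-66)²))/(-2941 + 3056) = (-4440 - 21*(-66)/(37 + 4356))/115 = (-4440 - 21*(-66)/4393)*(1/115) = (-4440 - 21*(-66)*1/4393)*(1/115) = (-4440 + 1386/4393)*(1/115) = -19503534/4393*1/115 = -19503534/505195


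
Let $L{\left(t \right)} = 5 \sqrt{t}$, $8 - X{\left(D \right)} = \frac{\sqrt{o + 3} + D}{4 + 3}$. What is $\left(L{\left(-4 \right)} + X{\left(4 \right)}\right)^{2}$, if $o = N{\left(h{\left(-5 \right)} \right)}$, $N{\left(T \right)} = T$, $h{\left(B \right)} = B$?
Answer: $\frac{\left(52 + 70 i - i \sqrt{2}\right)^{2}}{49} \approx -40.817 + 145.57 i$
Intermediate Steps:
$o = -5$
$X{\left(D \right)} = 8 - \frac{D}{7} - \frac{i \sqrt{2}}{7}$ ($X{\left(D \right)} = 8 - \frac{\sqrt{-5 + 3} + D}{4 + 3} = 8 - \frac{\sqrt{-2} + D}{7} = 8 - \left(i \sqrt{2} + D\right) \frac{1}{7} = 8 - \left(D + i \sqrt{2}\right) \frac{1}{7} = 8 - \left(\frac{D}{7} + \frac{i \sqrt{2}}{7}\right) = 8 - \frac{D}{7} - \frac{i \sqrt{2}}{7}$)
$\left(L{\left(-4 \right)} + X{\left(4 \right)}\right)^{2} = \left(5 \sqrt{-4} - \left(- \frac{52}{7} + \frac{i \sqrt{2}}{7}\right)\right)^{2} = \left(5 \cdot 2 i - \left(- \frac{52}{7} + \frac{i \sqrt{2}}{7}\right)\right)^{2} = \left(10 i + \left(\frac{52}{7} - \frac{i \sqrt{2}}{7}\right)\right)^{2} = \left(\frac{52}{7} + 10 i - \frac{i \sqrt{2}}{7}\right)^{2}$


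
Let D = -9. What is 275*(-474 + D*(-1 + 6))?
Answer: -142725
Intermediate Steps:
275*(-474 + D*(-1 + 6)) = 275*(-474 - 9*(-1 + 6)) = 275*(-474 - 9*5) = 275*(-474 - 45) = 275*(-519) = -142725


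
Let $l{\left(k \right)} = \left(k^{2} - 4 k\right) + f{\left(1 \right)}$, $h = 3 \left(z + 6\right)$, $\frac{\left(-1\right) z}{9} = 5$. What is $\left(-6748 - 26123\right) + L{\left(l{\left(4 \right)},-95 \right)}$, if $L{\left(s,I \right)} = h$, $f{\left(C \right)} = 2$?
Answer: $-32988$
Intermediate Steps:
$z = -45$ ($z = \left(-9\right) 5 = -45$)
$h = -117$ ($h = 3 \left(-45 + 6\right) = 3 \left(-39\right) = -117$)
$l{\left(k \right)} = 2 + k^{2} - 4 k$ ($l{\left(k \right)} = \left(k^{2} - 4 k\right) + 2 = 2 + k^{2} - 4 k$)
$L{\left(s,I \right)} = -117$
$\left(-6748 - 26123\right) + L{\left(l{\left(4 \right)},-95 \right)} = \left(-6748 - 26123\right) - 117 = -32871 - 117 = -32988$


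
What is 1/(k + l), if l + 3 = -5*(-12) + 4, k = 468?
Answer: 1/529 ≈ 0.0018904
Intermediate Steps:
l = 61 (l = -3 + (-5*(-12) + 4) = -3 + (60 + 4) = -3 + 64 = 61)
1/(k + l) = 1/(468 + 61) = 1/529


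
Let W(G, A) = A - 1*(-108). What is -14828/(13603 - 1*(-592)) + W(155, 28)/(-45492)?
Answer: -9948322/9496455 ≈ -1.0476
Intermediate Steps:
W(G, A) = 108 + A (W(G, A) = A + 108 = 108 + A)
-14828/(13603 - 1*(-592)) + W(155, 28)/(-45492) = -14828/(13603 - 1*(-592)) + (108 + 28)/(-45492) = -14828/(13603 + 592) + 136*(-1/45492) = -14828/14195 - 2/669 = -9948322/9496455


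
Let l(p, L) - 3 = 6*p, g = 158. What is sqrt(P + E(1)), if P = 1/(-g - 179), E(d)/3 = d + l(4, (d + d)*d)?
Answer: sqrt(9539459)/337 ≈ 9.1650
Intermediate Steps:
l(p, L) = 3 + 6*p
E(d) = 81 + 3*d (E(d) = 3*(d + (3 + 6*4)) = 3*(d + (3 + 24)) = 3*(d + 27) = 3*(27 + d) = 81 + 3*d)
P = -1/337 (P = 1/(-1*158 - 179) = 1/(-158 - 179) = 1/(-337) = -1/337 ≈ -0.0029674)
sqrt(P + E(1)) = sqrt(-1/337 + (81 + 3*1)) = sqrt(-1/337 + (81 + 3)) = sqrt(-1/337 + 84) = sqrt(28307/337) = sqrt(9539459)/337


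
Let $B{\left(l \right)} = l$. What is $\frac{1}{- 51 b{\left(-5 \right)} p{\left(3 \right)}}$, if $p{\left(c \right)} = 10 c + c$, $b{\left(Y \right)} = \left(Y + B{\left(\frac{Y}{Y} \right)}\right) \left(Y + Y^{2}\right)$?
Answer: $\frac{1}{134640} \approx 7.4272 \cdot 10^{-6}$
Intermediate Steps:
$b{\left(Y \right)} = \left(1 + Y\right) \left(Y + Y^{2}\right)$ ($b{\left(Y \right)} = \left(Y + \frac{Y}{Y}\right) \left(Y + Y^{2}\right) = \left(Y + 1\right) \left(Y + Y^{2}\right) = \left(1 + Y\right) \left(Y + Y^{2}\right)$)
$p{\left(c \right)} = 11 c$
$\frac{1}{- 51 b{\left(-5 \right)} p{\left(3 \right)}} = \frac{1}{- 51 \left(- 5 \left(1 + \left(-5\right)^{2} + 2 \left(-5\right)\right)\right) 11 \cdot 3} = \frac{1}{- 51 \left(- 5 \left(1 + 25 - 10\right)\right) 33} = \frac{1}{- 51 \left(\left(-5\right) 16\right) 33} = \frac{1}{\left(-51\right) \left(-80\right) 33} = \frac{1}{4080 \cdot 33} = \frac{1}{134640}$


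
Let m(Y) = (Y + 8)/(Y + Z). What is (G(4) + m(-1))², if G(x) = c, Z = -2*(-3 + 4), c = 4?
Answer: 25/9 ≈ 2.7778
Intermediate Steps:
Z = -2 (Z = -2*1 = -2)
m(Y) = (8 + Y)/(-2 + Y) (m(Y) = (Y + 8)/(Y - 2) = (8 + Y)/(-2 + Y))
G(x) = 4
(G(4) + m(-1))² = (4 + (8 - 1)/(-2 - 1))² = (4 + 7/(-3))² = (4 - ⅓*7)² = (4 - 7/3)² = (5/3)² = 25/9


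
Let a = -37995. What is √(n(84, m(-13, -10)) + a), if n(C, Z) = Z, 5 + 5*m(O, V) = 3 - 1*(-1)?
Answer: 2*I*√237470/5 ≈ 194.92*I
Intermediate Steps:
m(O, V) = -⅕ (m(O, V) = -1 + (3 - 1*(-1))/5 = -1 + (3 + 1)/5 = -1 + (⅕)*4 = -1 + ⅘ = -⅕)
√(n(84, m(-13, -10)) + a) = √(-⅕ - 37995) = √(-189976/5) = 2*I*√237470/5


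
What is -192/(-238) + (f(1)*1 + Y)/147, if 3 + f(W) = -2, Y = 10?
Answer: 2101/2499 ≈ 0.84074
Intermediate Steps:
f(W) = -5 (f(W) = -3 - 2 = -5)
-192/(-238) + (f(1)*1 + Y)/147 = -192/(-238) + (-5*1 + 10)/147 = -192*(-1/238) + (-5 + 10)*(1/147) = 96/119 + 5*(1/147) = 96/119 + 5/147 = 2101/2499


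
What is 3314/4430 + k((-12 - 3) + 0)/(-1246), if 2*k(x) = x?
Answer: 4162469/5519780 ≈ 0.75410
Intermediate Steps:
k(x) = x/2
3314/4430 + k((-12 - 3) + 0)/(-1246) = 3314/4430 + (((-12 - 3) + 0)/2)/(-1246) = 3314*(1/4430) + ((-15 + 0)/2)*(-1/1246) = 1657/2215 + ((½)*(-15))*(-1/1246) = 1657/2215 - 15/2*(-1/1246) = 1657/2215 + 15/2492 = 4162469/5519780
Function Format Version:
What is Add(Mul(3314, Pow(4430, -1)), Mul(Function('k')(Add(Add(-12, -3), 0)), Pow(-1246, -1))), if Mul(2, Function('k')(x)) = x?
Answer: Rational(4162469, 5519780) ≈ 0.75410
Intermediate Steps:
Function('k')(x) = Mul(Rational(1, 2), x)
Add(Mul(3314, Pow(4430, -1)), Mul(Function('k')(Add(Add(-12, -3), 0)), Pow(-1246, -1))) = Add(Mul(3314, Pow(4430, -1)), Mul(Mul(Rational(1, 2), Add(Add(-12, -3), 0)), Pow(-1246, -1))) = Add(Mul(3314, Rational(1, 4430)), Mul(Mul(Rational(1, 2), Add(-15, 0)), Rational(-1, 1246))) = Add(Rational(1657, 2215), Mul(Mul(Rational(1, 2), -15), Rational(-1, 1246))) = Add(Rational(1657, 2215), Mul(Rational(-15, 2), Rational(-1, 1246))) = Add(Rational(1657, 2215), Rational(15, 2492)) = Rational(4162469, 5519780)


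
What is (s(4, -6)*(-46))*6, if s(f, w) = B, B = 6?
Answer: -1656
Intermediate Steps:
s(f, w) = 6
(s(4, -6)*(-46))*6 = (6*(-46))*6 = -276*6 = -1656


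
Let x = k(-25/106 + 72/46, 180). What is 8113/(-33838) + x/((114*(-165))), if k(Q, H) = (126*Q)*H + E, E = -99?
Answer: -5657097306/3078907535 ≈ -1.8374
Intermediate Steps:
k(Q, H) = -99 + 126*H*Q (k(Q, H) = (126*Q)*H - 99 = 126*H*Q - 99 = -99 + 126*H*Q)
x = 36632259/1219 (x = -99 + 126*180*(-25/106 + 72/46) = -99 + 126*180*(-25*1/106 + 72*(1/46)) = -99 + 126*180*(-25/106 + 36/23) = -99 + 126*180*(3241/2438) = -99 + 36752940/1219 = 36632259/1219 ≈ 30051.)
8113/(-33838) + x/((114*(-165))) = 8113/(-33838) + 36632259/(1219*((114*(-165)))) = 8113*(-1/33838) + (36632259/1219)/(-18810) = -1159/4834 + (36632259/1219)*(-1/18810) = -1159/4834 - 4070251/2547710 = -5657097306/3078907535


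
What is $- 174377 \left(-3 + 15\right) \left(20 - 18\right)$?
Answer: $-4185048$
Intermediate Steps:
$- 174377 \left(-3 + 15\right) \left(20 - 18\right) = - 174377 \cdot 12 \cdot 2 = \left(-174377\right) 24 = -4185048$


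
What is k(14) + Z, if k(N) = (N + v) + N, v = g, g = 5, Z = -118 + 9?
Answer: -76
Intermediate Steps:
Z = -109
v = 5
k(N) = 5 + 2*N (k(N) = (N + 5) + N = (5 + N) + N = 5 + 2*N)
k(14) + Z = (5 + 2*14) - 109 = (5 + 28) - 109 = 33 - 109 = -76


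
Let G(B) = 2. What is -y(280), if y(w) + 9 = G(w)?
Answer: 7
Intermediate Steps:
y(w) = -7 (y(w) = -9 + 2 = -7)
-y(280) = -1*(-7) = 7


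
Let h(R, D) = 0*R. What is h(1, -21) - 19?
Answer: -19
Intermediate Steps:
h(R, D) = 0
h(1, -21) - 19 = 0 - 19 = -19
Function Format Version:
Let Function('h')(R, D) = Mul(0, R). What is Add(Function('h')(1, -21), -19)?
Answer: -19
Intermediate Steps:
Function('h')(R, D) = 0
Add(Function('h')(1, -21), -19) = Add(0, -19) = -19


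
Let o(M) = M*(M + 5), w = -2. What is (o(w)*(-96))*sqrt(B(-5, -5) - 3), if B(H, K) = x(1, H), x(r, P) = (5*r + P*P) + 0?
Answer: 1728*sqrt(3) ≈ 2993.0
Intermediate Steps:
x(r, P) = P**2 + 5*r (x(r, P) = (5*r + P**2) + 0 = (P**2 + 5*r) + 0 = P**2 + 5*r)
B(H, K) = 5 + H**2 (B(H, K) = H**2 + 5*1 = H**2 + 5 = 5 + H**2)
o(M) = M*(5 + M)
(o(w)*(-96))*sqrt(B(-5, -5) - 3) = (-2*(5 - 2)*(-96))*sqrt((5 + (-5)**2) - 3) = (-2*3*(-96))*sqrt((5 + 25) - 3) = (-6*(-96))*sqrt(30 - 3) = 576*sqrt(27) = 576*(3*sqrt(3)) = 1728*sqrt(3)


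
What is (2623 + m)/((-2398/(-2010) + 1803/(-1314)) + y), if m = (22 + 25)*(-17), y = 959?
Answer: 267635520/140687789 ≈ 1.9023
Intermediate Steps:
m = -799 (m = 47*(-17) = -799)
(2623 + m)/((-2398/(-2010) + 1803/(-1314)) + y) = (2623 - 799)/((-2398/(-2010) + 1803/(-1314)) + 959) = 1824/((-2398*(-1/2010) + 1803*(-1/1314)) + 959) = 1824/((1199/1005 - 601/438) + 959) = 1824/(-26281/146730 + 959) = 1824/(140687789/146730) = 1824*(146730/140687789) = 267635520/140687789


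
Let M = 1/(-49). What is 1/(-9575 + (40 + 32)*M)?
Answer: -49/469247 ≈ -0.00010442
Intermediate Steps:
M = -1/49 ≈ -0.020408
1/(-9575 + (40 + 32)*M) = 1/(-9575 + (40 + 32)*(-1/49)) = 1/(-9575 + 72*(-1/49)) = 1/(-9575 - 72/49) = 1/(-469247/49) = -49/469247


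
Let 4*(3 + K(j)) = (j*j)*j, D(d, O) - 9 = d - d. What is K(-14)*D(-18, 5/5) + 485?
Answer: -5716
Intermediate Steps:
D(d, O) = 9 (D(d, O) = 9 + (d - d) = 9 + 0 = 9)
K(j) = -3 + j³/4 (K(j) = -3 + ((j*j)*j)/4 = -3 + (j²*j)/4 = -3 + j³/4)
K(-14)*D(-18, 5/5) + 485 = (-3 + (¼)*(-14)³)*9 + 485 = (-3 + (¼)*(-2744))*9 + 485 = (-3 - 686)*9 + 485 = -689*9 + 485 = -6201 + 485 = -5716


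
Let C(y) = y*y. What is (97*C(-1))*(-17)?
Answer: -1649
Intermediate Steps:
C(y) = y²
(97*C(-1))*(-17) = (97*(-1)²)*(-17) = (97*1)*(-17) = 97*(-17) = -1649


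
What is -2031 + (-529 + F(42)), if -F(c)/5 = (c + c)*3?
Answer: -3820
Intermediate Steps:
F(c) = -30*c (F(c) = -5*(c + c)*3 = -5*2*c*3 = -30*c)
-2031 + (-529 + F(42)) = -2031 + (-529 - 30*42) = -2031 + (-529 - 1260) = -2031 - 1789 = -3820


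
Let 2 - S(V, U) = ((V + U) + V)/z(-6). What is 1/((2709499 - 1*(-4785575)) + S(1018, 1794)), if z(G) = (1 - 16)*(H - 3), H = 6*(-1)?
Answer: 27/202366286 ≈ 1.3342e-7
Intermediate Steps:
H = -6
z(G) = 135 (z(G) = (1 - 16)*(-6 - 3) = -15*(-9) = 135)
S(V, U) = 2 - 2*V/135 - U/135 (S(V, U) = 2 - ((V + U) + V)/135 = 2 - ((U + V) + V)/135 = 2 - (U + 2*V)/135 = 2 - (U/135 + 2*V/135) = 2 + (-2*V/135 - U/135) = 2 - 2*V/135 - U/135)
1/((2709499 - 1*(-4785575)) + S(1018, 1794)) = 1/((2709499 - 1*(-4785575)) + (2 - 2/135*1018 - 1/135*1794)) = 1/((2709499 + 4785575) + (2 - 2036/135 - 598/45)) = 1/(7495074 - 712/27) = 1/(202366286/27) = 27/202366286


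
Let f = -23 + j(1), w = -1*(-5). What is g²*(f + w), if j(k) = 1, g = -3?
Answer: -153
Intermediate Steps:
w = 5
f = -22 (f = -23 + 1 = -22)
g²*(f + w) = (-3)²*(-22 + 5) = 9*(-17) = -153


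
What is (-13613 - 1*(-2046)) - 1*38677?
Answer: -50244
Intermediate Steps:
(-13613 - 1*(-2046)) - 1*38677 = (-13613 + 2046) - 38677 = -11567 - 38677 = -50244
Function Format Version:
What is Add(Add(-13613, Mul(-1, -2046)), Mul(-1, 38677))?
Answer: -50244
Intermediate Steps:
Add(Add(-13613, Mul(-1, -2046)), Mul(-1, 38677)) = Add(Add(-13613, 2046), -38677) = Add(-11567, -38677) = -50244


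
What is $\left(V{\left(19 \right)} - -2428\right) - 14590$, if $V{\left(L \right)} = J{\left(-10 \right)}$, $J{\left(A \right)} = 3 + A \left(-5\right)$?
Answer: $-12109$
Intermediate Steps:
$J{\left(A \right)} = 3 - 5 A$
$V{\left(L \right)} = 53$ ($V{\left(L \right)} = 3 - -50 = 3 + 50 = 53$)
$\left(V{\left(19 \right)} - -2428\right) - 14590 = \left(53 - -2428\right) - 14590 = \left(53 + \left(2464 - 36\right)\right) - 14590 = \left(53 + 2428\right) - 14590 = 2481 - 14590 = -12109$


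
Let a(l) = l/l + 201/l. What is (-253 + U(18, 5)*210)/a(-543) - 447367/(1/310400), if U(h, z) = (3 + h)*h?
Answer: -15830335393213/114 ≈ -1.3886e+11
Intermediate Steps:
U(h, z) = h*(3 + h)
a(l) = 1 + 201/l
(-253 + U(18, 5)*210)/a(-543) - 447367/(1/310400) = (-253 + (18*(3 + 18))*210)/(((201 - 543)/(-543))) - 447367/(1/310400) = (-253 + (18*21)*210)/((-1/543*(-342))) - 447367/1/310400 = (-253 + 378*210)/(114/181) - 447367*310400 = (-253 + 79380)*(181/114) - 138862716800 = 79127*(181/114) - 138862716800 = 14321987/114 - 138862716800 = -15830335393213/114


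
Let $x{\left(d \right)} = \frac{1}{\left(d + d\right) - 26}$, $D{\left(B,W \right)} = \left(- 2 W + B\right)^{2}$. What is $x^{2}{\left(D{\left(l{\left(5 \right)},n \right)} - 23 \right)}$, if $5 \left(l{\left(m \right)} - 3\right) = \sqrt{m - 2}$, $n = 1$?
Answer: $\frac{118856875}{577727687056} + \frac{340625 \sqrt{3}}{72215960882} \approx 0.0002139$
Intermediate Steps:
$l{\left(m \right)} = 3 + \frac{\sqrt{-2 + m}}{5}$ ($l{\left(m \right)} = 3 + \frac{\sqrt{m - 2}}{5} = 3 + \frac{\sqrt{-2 + m}}{5}$)
$D{\left(B,W \right)} = \left(B - 2 W\right)^{2}$
$x{\left(d \right)} = \frac{1}{-26 + 2 d}$ ($x{\left(d \right)} = \frac{1}{2 d - 26} = \frac{1}{-26 + 2 d}$)
$x^{2}{\left(D{\left(l{\left(5 \right)},n \right)} - 23 \right)} = \left(\frac{1}{2 \left(-13 + \left(\left(\left(3 + \frac{\sqrt{-2 + 5}}{5}\right) - 2\right)^{2} - 23\right)\right)}\right)^{2} = \left(\frac{1}{2 \left(-13 - \left(23 - \left(\left(3 + \frac{\sqrt{3}}{5}\right) - 2\right)^{2}\right)\right)}\right)^{2} = \left(\frac{1}{2 \left(-13 - \left(23 - \left(1 + \frac{\sqrt{3}}{5}\right)^{2}\right)\right)}\right)^{2} = \left(\frac{1}{2 \left(-36 + \left(1 + \frac{\sqrt{3}}{5}\right)^{2}\right)}\right)^{2} = \frac{1}{4 \left(-36 + \left(1 + \frac{\sqrt{3}}{5}\right)^{2}\right)^{2}}$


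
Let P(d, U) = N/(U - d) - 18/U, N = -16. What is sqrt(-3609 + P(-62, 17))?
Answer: I*sqrt(6511644283)/1343 ≈ 60.085*I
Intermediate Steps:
P(d, U) = -18/U - 16/(U - d) (P(d, U) = -16/(U - d) - 18/U = -18/U - 16/(U - d))
sqrt(-3609 + P(-62, 17)) = sqrt(-3609 + 2*(-17*17 + 9*(-62))/(17*(17 - 1*(-62)))) = sqrt(-3609 + 2*(1/17)*(-289 - 558)/(17 + 62)) = sqrt(-3609 + 2*(1/17)*(-847)/79) = sqrt(-3609 + 2*(1/17)*(1/79)*(-847)) = sqrt(-3609 - 1694/1343) = sqrt(-4848581/1343) = I*sqrt(6511644283)/1343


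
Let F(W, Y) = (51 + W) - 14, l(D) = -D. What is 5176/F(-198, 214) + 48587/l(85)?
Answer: -8262467/13685 ≈ -603.76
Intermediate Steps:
F(W, Y) = 37 + W
5176/F(-198, 214) + 48587/l(85) = 5176/(37 - 198) + 48587/((-1*85)) = 5176/(-161) + 48587/(-85) = 5176*(-1/161) + 48587*(-1/85) = -5176/161 - 48587/85 = -8262467/13685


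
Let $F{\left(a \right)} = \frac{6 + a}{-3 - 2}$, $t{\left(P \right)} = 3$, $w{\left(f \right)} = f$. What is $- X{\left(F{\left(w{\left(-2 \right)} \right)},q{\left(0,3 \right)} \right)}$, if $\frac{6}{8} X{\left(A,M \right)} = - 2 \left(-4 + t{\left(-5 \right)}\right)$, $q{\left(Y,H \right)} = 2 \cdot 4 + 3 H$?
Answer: $- \frac{8}{3} \approx -2.6667$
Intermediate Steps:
$F{\left(a \right)} = - \frac{6}{5} - \frac{a}{5}$ ($F{\left(a \right)} = \frac{6 + a}{-5} = \left(6 + a\right) \left(- \frac{1}{5}\right) = - \frac{6}{5} - \frac{a}{5}$)
$q{\left(Y,H \right)} = 8 + 3 H$
$X{\left(A,M \right)} = \frac{8}{3}$ ($X{\left(A,M \right)} = \frac{4 \left(- 2 \left(-4 + 3\right)\right)}{3} = \frac{4 \left(\left(-2\right) \left(-1\right)\right)}{3} = \frac{4}{3} \cdot 2 = \frac{8}{3}$)
$- X{\left(F{\left(w{\left(-2 \right)} \right)},q{\left(0,3 \right)} \right)} = \left(-1\right) \frac{8}{3} = - \frac{8}{3}$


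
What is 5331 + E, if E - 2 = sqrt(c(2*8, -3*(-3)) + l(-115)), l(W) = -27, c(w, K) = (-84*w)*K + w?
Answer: 5333 + I*sqrt(12107) ≈ 5333.0 + 110.03*I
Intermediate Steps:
c(w, K) = w - 84*K*w (c(w, K) = -84*K*w + w = w - 84*K*w)
E = 2 + I*sqrt(12107) (E = 2 + sqrt((2*8)*(1 - (-252)*(-3)) - 27) = 2 + sqrt(16*(1 - 84*9) - 27) = 2 + sqrt(16*(1 - 756) - 27) = 2 + sqrt(16*(-755) - 27) = 2 + sqrt(-12080 - 27) = 2 + sqrt(-12107) = 2 + I*sqrt(12107) ≈ 2.0 + 110.03*I)
5331 + E = 5331 + (2 + I*sqrt(12107)) = 5333 + I*sqrt(12107)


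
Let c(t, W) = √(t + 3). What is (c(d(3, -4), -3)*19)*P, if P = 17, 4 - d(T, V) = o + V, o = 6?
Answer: 323*√5 ≈ 722.25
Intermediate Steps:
d(T, V) = -2 - V (d(T, V) = 4 - (6 + V) = 4 + (-6 - V) = -2 - V)
c(t, W) = √(3 + t)
(c(d(3, -4), -3)*19)*P = (√(3 + (-2 - 1*(-4)))*19)*17 = (√(3 + (-2 + 4))*19)*17 = (√(3 + 2)*19)*17 = (√5*19)*17 = (19*√5)*17 = 323*√5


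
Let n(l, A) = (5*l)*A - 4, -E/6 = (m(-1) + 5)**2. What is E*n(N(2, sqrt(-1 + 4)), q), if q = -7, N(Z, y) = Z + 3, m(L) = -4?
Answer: 1074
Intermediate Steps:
N(Z, y) = 3 + Z
E = -6 (E = -6*(-4 + 5)**2 = -6*1**2 = -6*1 = -6)
n(l, A) = -4 + 5*A*l (n(l, A) = 5*A*l - 4 = -4 + 5*A*l)
E*n(N(2, sqrt(-1 + 4)), q) = -6*(-4 + 5*(-7)*(3 + 2)) = -6*(-4 + 5*(-7)*5) = -6*(-4 - 175) = -6*(-179) = 1074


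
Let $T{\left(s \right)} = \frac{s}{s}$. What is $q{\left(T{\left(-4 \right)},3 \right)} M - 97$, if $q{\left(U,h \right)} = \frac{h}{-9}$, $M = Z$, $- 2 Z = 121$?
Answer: $- \frac{461}{6} \approx -76.833$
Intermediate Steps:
$Z = - \frac{121}{2}$ ($Z = \left(- \frac{1}{2}\right) 121 = - \frac{121}{2} \approx -60.5$)
$M = - \frac{121}{2} \approx -60.5$
$T{\left(s \right)} = 1$
$q{\left(U,h \right)} = - \frac{h}{9}$ ($q{\left(U,h \right)} = h \left(- \frac{1}{9}\right) = - \frac{h}{9}$)
$q{\left(T{\left(-4 \right)},3 \right)} M - 97 = \left(- \frac{1}{9}\right) 3 \left(- \frac{121}{2}\right) - 97 = \left(- \frac{1}{3}\right) \left(- \frac{121}{2}\right) - 97 = \frac{121}{6} - 97 = - \frac{461}{6}$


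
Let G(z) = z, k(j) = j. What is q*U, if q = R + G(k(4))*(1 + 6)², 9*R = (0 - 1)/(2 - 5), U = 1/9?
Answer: 5293/243 ≈ 21.782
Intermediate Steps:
U = ⅑ ≈ 0.11111
R = 1/27 (R = ((0 - 1)/(2 - 5))/9 = (-1/(-3))/9 = (-1*(-⅓))/9 = (⅑)*(⅓) = 1/27 ≈ 0.037037)
q = 5293/27 (q = 1/27 + 4*(1 + 6)² = 1/27 + 4*7² = 1/27 + 4*49 = 1/27 + 196 = 5293/27 ≈ 196.04)
q*U = (5293/27)*(⅑) = 5293/243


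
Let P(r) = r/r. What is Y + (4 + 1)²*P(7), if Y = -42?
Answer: -17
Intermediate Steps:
P(r) = 1
Y + (4 + 1)²*P(7) = -42 + (4 + 1)²*1 = -42 + 5²*1 = -42 + 25*1 = -42 + 25 = -17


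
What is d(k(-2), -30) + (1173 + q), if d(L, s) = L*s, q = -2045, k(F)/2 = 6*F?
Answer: -152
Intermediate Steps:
k(F) = 12*F (k(F) = 2*(6*F) = 12*F)
d(k(-2), -30) + (1173 + q) = (12*(-2))*(-30) + (1173 - 2045) = -24*(-30) - 872 = 720 - 872 = -152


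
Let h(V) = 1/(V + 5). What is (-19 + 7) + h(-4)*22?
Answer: 10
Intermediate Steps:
h(V) = 1/(5 + V)
(-19 + 7) + h(-4)*22 = (-19 + 7) + 22/(5 - 4) = -12 + 22/1 = -12 + 1*22 = -12 + 22 = 10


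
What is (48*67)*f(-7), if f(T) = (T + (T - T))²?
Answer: 157584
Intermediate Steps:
f(T) = T² (f(T) = (T + 0)² = T²)
(48*67)*f(-7) = (48*67)*(-7)² = 3216*49 = 157584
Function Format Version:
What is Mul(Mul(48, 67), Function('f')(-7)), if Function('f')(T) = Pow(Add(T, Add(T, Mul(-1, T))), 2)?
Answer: 157584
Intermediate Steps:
Function('f')(T) = Pow(T, 2) (Function('f')(T) = Pow(Add(T, 0), 2) = Pow(T, 2))
Mul(Mul(48, 67), Function('f')(-7)) = Mul(Mul(48, 67), Pow(-7, 2)) = Mul(3216, 49) = 157584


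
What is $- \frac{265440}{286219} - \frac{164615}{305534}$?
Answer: $- \frac{128216885645}{87449635946} \approx -1.4662$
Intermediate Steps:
$- \frac{265440}{286219} - \frac{164615}{305534} = - \frac{128216885645}{87449635946}$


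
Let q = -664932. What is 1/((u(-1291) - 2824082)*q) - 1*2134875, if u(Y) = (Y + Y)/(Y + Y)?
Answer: -4008914873966983499/1877821827492 ≈ -2.1349e+6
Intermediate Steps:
u(Y) = 1 (u(Y) = (2*Y)/((2*Y)) = (2*Y)*(1/(2*Y)) = 1)
1/((u(-1291) - 2824082)*q) - 1*2134875 = 1/((1 - 2824082)*(-664932)) - 1*2134875 = -1/664932/(-2824081) - 2134875 = -1/2824081*(-1/664932) - 2134875 = 1/1877821827492 - 2134875 = -4008914873966983499/1877821827492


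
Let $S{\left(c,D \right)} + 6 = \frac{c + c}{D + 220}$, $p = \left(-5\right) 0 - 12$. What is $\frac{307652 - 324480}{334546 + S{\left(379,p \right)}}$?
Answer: $- \frac{1750112}{34792539} \approx -0.050301$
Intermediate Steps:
$p = -12$ ($p = 0 - 12 = -12$)
$S{\left(c,D \right)} = -6 + \frac{2 c}{220 + D}$ ($S{\left(c,D \right)} = -6 + \frac{c + c}{D + 220} = -6 + \frac{2 c}{220 + D}$)
$\frac{307652 - 324480}{334546 + S{\left(379,p \right)}} = \frac{307652 - 324480}{334546 + \frac{2 \left(-660 + 379 - -36\right)}{220 - 12}} = - \frac{16828}{334546 + \frac{2 \left(-660 + 379 + 36\right)}{208}} = - \frac{16828}{334546 + 2 \cdot \frac{1}{208} \left(-245\right)} = - \frac{16828}{334546 - \frac{245}{104}} = - \frac{16828}{\frac{34792539}{104}} = \left(-16828\right) \frac{104}{34792539} = - \frac{1750112}{34792539}$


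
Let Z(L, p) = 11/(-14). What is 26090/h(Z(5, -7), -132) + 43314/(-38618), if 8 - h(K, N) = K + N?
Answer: 7010119393/38058039 ≈ 184.20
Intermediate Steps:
Z(L, p) = -11/14 (Z(L, p) = 11*(-1/14) = -11/14)
h(K, N) = 8 - K - N (h(K, N) = 8 - (K + N) = 8 + (-K - N) = 8 - K - N)
26090/h(Z(5, -7), -132) + 43314/(-38618) = 26090/(8 - 1*(-11/14) - 1*(-132)) + 43314/(-38618) = 26090/(8 + 11/14 + 132) + 43314*(-1/38618) = 26090/(1971/14) - 21657/19309 = 26090*(14/1971) - 21657/19309 = 365260/1971 - 21657/19309 = 7010119393/38058039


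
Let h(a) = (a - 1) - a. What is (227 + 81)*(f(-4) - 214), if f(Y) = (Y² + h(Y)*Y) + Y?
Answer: -60984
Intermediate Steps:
h(a) = -1 (h(a) = (-1 + a) - a = -1)
f(Y) = Y² (f(Y) = (Y² - Y) + Y = Y²)
(227 + 81)*(f(-4) - 214) = (227 + 81)*((-4)² - 214) = 308*(16 - 214) = 308*(-198) = -60984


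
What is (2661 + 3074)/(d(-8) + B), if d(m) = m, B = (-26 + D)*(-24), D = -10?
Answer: 5735/856 ≈ 6.6998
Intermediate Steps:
B = 864 (B = (-26 - 10)*(-24) = -36*(-24) = 864)
(2661 + 3074)/(d(-8) + B) = (2661 + 3074)/(-8 + 864) = 5735/856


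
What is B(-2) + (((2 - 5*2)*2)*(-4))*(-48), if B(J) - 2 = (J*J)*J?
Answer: -3078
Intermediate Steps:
B(J) = 2 + J³ (B(J) = 2 + (J*J)*J = 2 + J²*J = 2 + J³)
B(-2) + (((2 - 5*2)*2)*(-4))*(-48) = (2 + (-2)³) + (((2 - 5*2)*2)*(-4))*(-48) = (2 - 8) + (((2 - 10)*2)*(-4))*(-48) = -6 + (-8*2*(-4))*(-48) = -6 - 16*(-4)*(-48) = -6 + 64*(-48) = -6 - 3072 = -3078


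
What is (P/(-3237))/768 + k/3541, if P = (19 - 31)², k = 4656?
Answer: 80377643/61131824 ≈ 1.3148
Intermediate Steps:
P = 144 (P = (-12)² = 144)
(P/(-3237))/768 + k/3541 = (144/(-3237))/768 + 4656/3541 = (144*(-1/3237))*(1/768) + 4656*(1/3541) = -48/1079*1/768 + 4656/3541 = -1/17264 + 4656/3541 = 80377643/61131824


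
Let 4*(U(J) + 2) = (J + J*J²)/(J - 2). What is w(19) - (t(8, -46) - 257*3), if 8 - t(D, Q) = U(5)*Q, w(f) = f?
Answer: 1127/3 ≈ 375.67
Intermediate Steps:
U(J) = -2 + (J + J³)/(4*(-2 + J)) (U(J) = -2 + ((J + J*J²)/(J - 2))/4 = -2 + ((J + J³)/(-2 + J))/4 = -2 + (J + J³)/(4*(-2 + J)))
t(D, Q) = 8 - 53*Q/6 (t(D, Q) = 8 - (16 + 5³ - 7*5)/(4*(-2 + 5))*Q = 8 - (¼)*(16 + 125 - 35)/3*Q = 8 - (¼)*(⅓)*106*Q = 8 - 53*Q/6)
w(19) - (t(8, -46) - 257*3) = 19 - ((8 - 53/6*(-46)) - 257*3) = 19 - ((8 + 1219/3) - 771) = 19 - (1243/3 - 771) = 19 - 1*(-1070/3) = 19 + 1070/3 = 1127/3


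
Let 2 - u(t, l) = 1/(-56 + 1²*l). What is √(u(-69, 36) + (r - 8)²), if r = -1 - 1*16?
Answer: √62705/10 ≈ 25.041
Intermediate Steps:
r = -17 (r = -1 - 16 = -17)
u(t, l) = 2 - 1/(-56 + l) (u(t, l) = 2 - 1/(-56 + 1²*l) = 2 - 1/(-56 + 1*l) = 2 - 1/(-56 + l))
√(u(-69, 36) + (r - 8)²) = √((-113 + 2*36)/(-56 + 36) + (-17 - 8)²) = √((-113 + 72)/(-20) + (-25)²) = √(-1/20*(-41) + 625) = √(41/20 + 625) = √(12541/20) = √62705/10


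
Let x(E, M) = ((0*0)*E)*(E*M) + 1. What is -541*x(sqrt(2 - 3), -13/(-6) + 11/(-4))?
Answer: -541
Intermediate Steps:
x(E, M) = 1 (x(E, M) = (0*E)*(E*M) + 1 = 0*(E*M) + 1 = 0 + 1 = 1)
-541*x(sqrt(2 - 3), -13/(-6) + 11/(-4)) = -541*1 = -541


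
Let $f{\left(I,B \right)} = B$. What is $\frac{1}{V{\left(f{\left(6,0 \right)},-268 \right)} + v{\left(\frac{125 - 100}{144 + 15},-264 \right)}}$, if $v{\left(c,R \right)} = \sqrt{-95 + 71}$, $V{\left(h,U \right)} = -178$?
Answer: $- \frac{89}{15854} - \frac{i \sqrt{6}}{15854} \approx -0.0056137 - 0.0001545 i$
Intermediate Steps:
$v{\left(c,R \right)} = 2 i \sqrt{6}$ ($v{\left(c,R \right)} = \sqrt{-24} = 2 i \sqrt{6}$)
$\frac{1}{V{\left(f{\left(6,0 \right)},-268 \right)} + v{\left(\frac{125 - 100}{144 + 15},-264 \right)}} = \frac{1}{-178 + 2 i \sqrt{6}}$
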